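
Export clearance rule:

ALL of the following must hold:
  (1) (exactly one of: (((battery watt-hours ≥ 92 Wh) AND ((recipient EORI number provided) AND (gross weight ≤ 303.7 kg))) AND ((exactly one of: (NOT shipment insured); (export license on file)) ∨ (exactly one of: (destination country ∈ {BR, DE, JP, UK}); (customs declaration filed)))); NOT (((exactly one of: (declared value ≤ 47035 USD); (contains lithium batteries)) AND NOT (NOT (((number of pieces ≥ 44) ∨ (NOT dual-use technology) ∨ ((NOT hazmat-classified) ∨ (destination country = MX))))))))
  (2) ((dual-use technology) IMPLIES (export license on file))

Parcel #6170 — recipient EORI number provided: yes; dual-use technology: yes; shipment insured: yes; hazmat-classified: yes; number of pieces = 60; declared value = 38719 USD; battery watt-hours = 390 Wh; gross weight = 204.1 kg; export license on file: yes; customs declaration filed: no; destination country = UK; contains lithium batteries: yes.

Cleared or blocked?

Atomic conditions:
  battery watt-hours ≥ 92 Wh: 390 ≥ 92 is true
  recipient EORI number provided: yes → true
  gross weight ≤ 303.7 kg: 204.1 ≤ 303.7 is true
  NOT shipment insured: yes → false
  export license on file: yes → true
  destination country ∈ {BR, DE, JP, UK}: UK is in the set → true
  customs declaration filed: no → false
  declared value ≤ 47035 USD: 38719 ≤ 47035 is true
  contains lithium batteries: yes → true
  number of pieces ≥ 44: 60 ≥ 44 is true
  NOT dual-use technology: yes → false
  NOT hazmat-classified: yes → false
  destination country = MX: UK == MX is false
  dual-use technology: yes → true
Combine:
[1.1.1.2] true AND true = true
[1.1.1] true AND true = true
[1.1.2.1] exactly-one(false, true) = true
[1.1.2.2] exactly-one(true, false) = true
[1.1.2] true OR true = true
[1.1] true AND true = true
[1.2.1.1] exactly-one(true, true) = false
[1.2.1.2.1.1.3] false OR false = false
[1.2.1.2.1.1] true OR false OR false = true
[1.2.1.2.1] NOT true = false
[1.2.1.2] NOT false = true
[1.2.1] false AND true = false
[1.2] NOT false = true
[1] exactly-one(true, true) = false
[2] true → true = true
[root] false AND true = false
Overall: false → blocked

Blocked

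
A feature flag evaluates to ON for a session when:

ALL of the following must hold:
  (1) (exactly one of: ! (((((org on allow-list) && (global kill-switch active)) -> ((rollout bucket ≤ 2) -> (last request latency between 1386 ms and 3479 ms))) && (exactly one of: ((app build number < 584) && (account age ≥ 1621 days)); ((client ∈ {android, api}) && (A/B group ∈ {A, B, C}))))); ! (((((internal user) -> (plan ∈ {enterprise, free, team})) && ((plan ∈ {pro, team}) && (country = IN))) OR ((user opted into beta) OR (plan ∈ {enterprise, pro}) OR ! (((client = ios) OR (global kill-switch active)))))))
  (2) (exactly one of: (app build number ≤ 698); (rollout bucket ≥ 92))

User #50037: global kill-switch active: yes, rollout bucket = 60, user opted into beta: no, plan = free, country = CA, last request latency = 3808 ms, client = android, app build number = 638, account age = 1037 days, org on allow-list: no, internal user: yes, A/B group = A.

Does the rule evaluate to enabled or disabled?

Atomic conditions:
  org on allow-list: no → false
  global kill-switch active: yes → true
  rollout bucket ≤ 2: 60 ≤ 2 is false
  last request latency between 1386 ms and 3479 ms: 3808 in [1386, 3479] is false
  app build number < 584: 638 < 584 is false
  account age ≥ 1621 days: 1037 ≥ 1621 is false
  client ∈ {android, api}: android is in the set → true
  A/B group ∈ {A, B, C}: A is in the set → true
  internal user: yes → true
  plan ∈ {enterprise, free, team}: free is in the set → true
  plan ∈ {pro, team}: free is not in the set → false
  country = IN: CA == IN is false
  user opted into beta: no → false
  plan ∈ {enterprise, pro}: free is not in the set → false
  client = ios: android == ios is false
  app build number ≤ 698: 638 ≤ 698 is true
  rollout bucket ≥ 92: 60 ≥ 92 is false
Combine:
[1.1.1.1.1] false AND true = false
[1.1.1.1.2] false → false (antecedent false ⇒ implication holds) = true
[1.1.1.1] false → true (antecedent false ⇒ implication holds) = true
[1.1.1.2.1] false AND false = false
[1.1.1.2.2] true AND true = true
[1.1.1.2] exactly-one(false, true) = true
[1.1.1] true AND true = true
[1.1] NOT true = false
[1.2.1.1.1] true → true = true
[1.2.1.1.2] false AND false = false
[1.2.1.1] true AND false = false
[1.2.1.2.3.1] false OR true = true
[1.2.1.2.3] NOT true = false
[1.2.1.2] false OR false OR false = false
[1.2.1] false OR false = false
[1.2] NOT false = true
[1] exactly-one(false, true) = true
[2] exactly-one(true, false) = true
[root] true AND true = true
Overall: true → enabled

Enabled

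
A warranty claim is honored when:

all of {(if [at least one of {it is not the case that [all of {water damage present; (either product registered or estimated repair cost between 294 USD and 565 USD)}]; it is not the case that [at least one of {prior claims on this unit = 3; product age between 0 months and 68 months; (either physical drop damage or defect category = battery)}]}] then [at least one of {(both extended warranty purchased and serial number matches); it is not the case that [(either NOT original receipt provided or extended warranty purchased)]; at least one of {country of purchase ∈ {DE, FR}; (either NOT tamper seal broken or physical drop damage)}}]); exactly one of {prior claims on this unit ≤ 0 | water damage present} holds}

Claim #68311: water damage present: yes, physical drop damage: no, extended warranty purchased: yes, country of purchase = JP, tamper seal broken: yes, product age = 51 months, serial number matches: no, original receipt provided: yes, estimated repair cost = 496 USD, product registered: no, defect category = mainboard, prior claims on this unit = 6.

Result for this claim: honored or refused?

Atomic conditions:
  water damage present: yes → true
  product registered: no → false
  estimated repair cost between 294 USD and 565 USD: 496 in [294, 565] is true
  prior claims on this unit = 3: 6 == 3 is false
  product age between 0 months and 68 months: 51 in [0, 68] is true
  physical drop damage: no → false
  defect category = battery: mainboard == battery is false
  extended warranty purchased: yes → true
  serial number matches: no → false
  NOT original receipt provided: yes → false
  country of purchase ∈ {DE, FR}: JP is not in the set → false
  NOT tamper seal broken: yes → false
  prior claims on this unit ≤ 0: 6 ≤ 0 is false
Combine:
[1.1.1.1.2] false OR true = true
[1.1.1.1] true AND true = true
[1.1.1] NOT true = false
[1.1.2.1.3] false OR false = false
[1.1.2.1] false OR true OR false = true
[1.1.2] NOT true = false
[1.1] false OR false = false
[1.2.1] true AND false = false
[1.2.2.1] false OR true = true
[1.2.2] NOT true = false
[1.2.3.2] false OR false = false
[1.2.3] false OR false = false
[1.2] false OR false OR false = false
[1] false → false (antecedent false ⇒ implication holds) = true
[2] exactly-one(false, true) = true
[root] true AND true = true
Overall: true → honored

Honored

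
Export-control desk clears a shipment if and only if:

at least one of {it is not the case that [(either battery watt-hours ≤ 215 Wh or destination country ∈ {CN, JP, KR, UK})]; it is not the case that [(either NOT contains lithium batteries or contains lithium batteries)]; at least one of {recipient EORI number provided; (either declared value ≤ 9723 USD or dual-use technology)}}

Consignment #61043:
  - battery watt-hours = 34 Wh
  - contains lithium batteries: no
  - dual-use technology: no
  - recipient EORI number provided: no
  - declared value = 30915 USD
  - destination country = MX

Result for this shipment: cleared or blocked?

Atomic conditions:
  battery watt-hours ≤ 215 Wh: 34 ≤ 215 is true
  destination country ∈ {CN, JP, KR, UK}: MX is not in the set → false
  NOT contains lithium batteries: no → true
  contains lithium batteries: no → false
  recipient EORI number provided: no → false
  declared value ≤ 9723 USD: 30915 ≤ 9723 is false
  dual-use technology: no → false
Combine:
[1.1] true OR false = true
[1] NOT true = false
[2.1] true OR false = true
[2] NOT true = false
[3.2] false OR false = false
[3] false OR false = false
[root] false OR false OR false = false
Overall: false → blocked

Blocked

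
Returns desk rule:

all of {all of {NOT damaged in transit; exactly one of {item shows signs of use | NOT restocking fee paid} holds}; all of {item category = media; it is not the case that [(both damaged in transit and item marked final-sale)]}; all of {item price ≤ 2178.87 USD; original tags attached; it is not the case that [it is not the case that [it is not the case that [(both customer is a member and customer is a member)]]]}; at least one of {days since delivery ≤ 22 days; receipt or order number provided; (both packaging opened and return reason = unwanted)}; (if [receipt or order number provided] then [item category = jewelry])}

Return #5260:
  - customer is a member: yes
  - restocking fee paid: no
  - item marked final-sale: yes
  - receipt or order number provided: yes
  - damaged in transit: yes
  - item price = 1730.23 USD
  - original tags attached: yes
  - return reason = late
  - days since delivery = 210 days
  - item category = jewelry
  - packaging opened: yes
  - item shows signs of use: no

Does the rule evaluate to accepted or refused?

Atomic conditions:
  NOT damaged in transit: yes → false
  item shows signs of use: no → false
  NOT restocking fee paid: no → true
  item category = media: jewelry == media is false
  damaged in transit: yes → true
  item marked final-sale: yes → true
  item price ≤ 2178.87 USD: 1730.23 ≤ 2178.87 is true
  original tags attached: yes → true
  customer is a member: yes → true
  days since delivery ≤ 22 days: 210 ≤ 22 is false
  receipt or order number provided: yes → true
  packaging opened: yes → true
  return reason = unwanted: late == unwanted is false
  item category = jewelry: jewelry == jewelry is true
Combine:
[1.2] exactly-one(false, true) = true
[1] false AND true = false
[2.2.1] true AND true = true
[2.2] NOT true = false
[2] false AND false = false
[3.3.1.1.1] true AND true = true
[3.3.1.1] NOT true = false
[3.3.1] NOT false = true
[3.3] NOT true = false
[3] true AND true AND false = false
[4.3] true AND false = false
[4] false OR true OR false = true
[5] true → true = true
[root] false AND false AND false AND true AND true = false
Overall: false → refused

Refused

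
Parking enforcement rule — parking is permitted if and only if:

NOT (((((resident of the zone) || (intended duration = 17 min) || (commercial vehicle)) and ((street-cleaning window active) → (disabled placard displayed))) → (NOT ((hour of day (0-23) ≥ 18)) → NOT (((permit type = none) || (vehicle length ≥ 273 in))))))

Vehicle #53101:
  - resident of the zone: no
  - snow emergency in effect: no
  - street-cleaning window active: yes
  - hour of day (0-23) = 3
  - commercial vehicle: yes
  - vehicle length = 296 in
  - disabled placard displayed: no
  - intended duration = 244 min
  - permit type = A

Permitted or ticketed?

Atomic conditions:
  resident of the zone: no → false
  intended duration = 17 min: 244 == 17 is false
  commercial vehicle: yes → true
  street-cleaning window active: yes → true
  disabled placard displayed: no → false
  hour of day (0-23) ≥ 18: 3 ≥ 18 is false
  permit type = none: A == none is false
  vehicle length ≥ 273 in: 296 ≥ 273 is true
Combine:
[1.1.1] false OR false OR true = true
[1.1.2] true → false = false
[1.1] true AND false = false
[1.2.1] NOT false = true
[1.2.2.1] false OR true = true
[1.2.2] NOT true = false
[1.2] true → false = false
[1] false → false (antecedent false ⇒ implication holds) = true
[root] NOT true = false
Overall: false → ticketed

Ticketed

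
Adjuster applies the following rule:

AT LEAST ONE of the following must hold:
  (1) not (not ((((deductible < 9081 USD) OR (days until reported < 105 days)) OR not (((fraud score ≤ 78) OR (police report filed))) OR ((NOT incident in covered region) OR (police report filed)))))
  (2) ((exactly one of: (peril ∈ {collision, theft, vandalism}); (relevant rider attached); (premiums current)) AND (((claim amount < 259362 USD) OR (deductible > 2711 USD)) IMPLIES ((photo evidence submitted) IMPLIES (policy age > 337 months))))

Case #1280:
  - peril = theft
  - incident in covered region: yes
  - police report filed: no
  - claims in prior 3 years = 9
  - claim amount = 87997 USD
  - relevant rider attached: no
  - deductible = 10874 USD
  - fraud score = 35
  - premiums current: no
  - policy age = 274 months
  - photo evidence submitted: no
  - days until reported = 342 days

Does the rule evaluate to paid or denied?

Paid

Atomic conditions:
  deductible < 9081 USD: 10874 < 9081 is false
  days until reported < 105 days: 342 < 105 is false
  fraud score ≤ 78: 35 ≤ 78 is true
  police report filed: no → false
  NOT incident in covered region: yes → false
  peril ∈ {collision, theft, vandalism}: theft is in the set → true
  relevant rider attached: no → false
  premiums current: no → false
  claim amount < 259362 USD: 87997 < 259362 is true
  deductible > 2711 USD: 10874 > 2711 is true
  photo evidence submitted: no → false
  policy age > 337 months: 274 > 337 is false
Combine:
[1.1.1.1] false OR false = false
[1.1.1.2.1] true OR false = true
[1.1.1.2] NOT true = false
[1.1.1.3] false OR false = false
[1.1.1] false OR false OR false = false
[1.1] NOT false = true
[1] NOT true = false
[2.1] exactly-one(true, false, false) = true
[2.2.1] true OR true = true
[2.2.2] false → false (antecedent false ⇒ implication holds) = true
[2.2] true → true = true
[2] true AND true = true
[root] false OR true = true
Overall: true → paid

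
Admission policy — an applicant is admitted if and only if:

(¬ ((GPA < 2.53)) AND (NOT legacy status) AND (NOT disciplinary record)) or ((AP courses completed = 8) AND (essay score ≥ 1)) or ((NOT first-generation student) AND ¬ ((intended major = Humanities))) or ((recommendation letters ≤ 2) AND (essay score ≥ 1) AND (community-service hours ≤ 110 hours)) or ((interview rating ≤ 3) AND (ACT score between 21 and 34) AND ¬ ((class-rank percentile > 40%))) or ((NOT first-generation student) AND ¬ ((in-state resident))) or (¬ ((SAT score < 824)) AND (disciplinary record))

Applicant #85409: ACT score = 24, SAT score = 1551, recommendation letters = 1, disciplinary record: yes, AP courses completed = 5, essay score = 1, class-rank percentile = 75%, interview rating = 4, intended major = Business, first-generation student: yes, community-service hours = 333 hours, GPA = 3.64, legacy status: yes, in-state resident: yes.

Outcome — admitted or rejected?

Atomic conditions:
  GPA < 2.53: 3.64 < 2.53 is false
  NOT legacy status: yes → false
  NOT disciplinary record: yes → false
  AP courses completed = 8: 5 == 8 is false
  essay score ≥ 1: 1 ≥ 1 is true
  NOT first-generation student: yes → false
  intended major = Humanities: Business == Humanities is false
  recommendation letters ≤ 2: 1 ≤ 2 is true
  community-service hours ≤ 110 hours: 333 ≤ 110 is false
  interview rating ≤ 3: 4 ≤ 3 is false
  ACT score between 21 and 34: 24 in [21, 34] is true
  class-rank percentile > 40%: 75 > 40 is true
  in-state resident: yes → true
  SAT score < 824: 1551 < 824 is false
  disciplinary record: yes → true
Combine:
[1.1] NOT false = true
[1] true AND false AND false = false
[2] false AND true = false
[3.2] NOT false = true
[3] false AND true = false
[4] true AND true AND false = false
[5.3] NOT true = false
[5] false AND true AND false = false
[6.2] NOT true = false
[6] false AND false = false
[7.1] NOT false = true
[7] true AND true = true
[root] false OR false OR false OR false OR false OR false OR true = true
Overall: true → admitted

Admitted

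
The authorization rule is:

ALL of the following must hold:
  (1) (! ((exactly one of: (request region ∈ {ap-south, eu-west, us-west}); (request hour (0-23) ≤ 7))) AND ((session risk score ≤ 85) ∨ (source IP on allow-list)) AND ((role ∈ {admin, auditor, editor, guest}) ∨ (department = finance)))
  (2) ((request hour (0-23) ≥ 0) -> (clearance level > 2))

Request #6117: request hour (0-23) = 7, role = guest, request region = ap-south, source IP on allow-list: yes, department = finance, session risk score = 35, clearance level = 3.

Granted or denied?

Granted

Atomic conditions:
  request region ∈ {ap-south, eu-west, us-west}: ap-south is in the set → true
  request hour (0-23) ≤ 7: 7 ≤ 7 is true
  session risk score ≤ 85: 35 ≤ 85 is true
  source IP on allow-list: yes → true
  role ∈ {admin, auditor, editor, guest}: guest is in the set → true
  department = finance: finance == finance is true
  request hour (0-23) ≥ 0: 7 ≥ 0 is true
  clearance level > 2: 3 > 2 is true
Combine:
[1.1.1] exactly-one(true, true) = false
[1.1] NOT false = true
[1.2] true OR true = true
[1.3] true OR true = true
[1] true AND true AND true = true
[2] true → true = true
[root] true AND true = true
Overall: true → granted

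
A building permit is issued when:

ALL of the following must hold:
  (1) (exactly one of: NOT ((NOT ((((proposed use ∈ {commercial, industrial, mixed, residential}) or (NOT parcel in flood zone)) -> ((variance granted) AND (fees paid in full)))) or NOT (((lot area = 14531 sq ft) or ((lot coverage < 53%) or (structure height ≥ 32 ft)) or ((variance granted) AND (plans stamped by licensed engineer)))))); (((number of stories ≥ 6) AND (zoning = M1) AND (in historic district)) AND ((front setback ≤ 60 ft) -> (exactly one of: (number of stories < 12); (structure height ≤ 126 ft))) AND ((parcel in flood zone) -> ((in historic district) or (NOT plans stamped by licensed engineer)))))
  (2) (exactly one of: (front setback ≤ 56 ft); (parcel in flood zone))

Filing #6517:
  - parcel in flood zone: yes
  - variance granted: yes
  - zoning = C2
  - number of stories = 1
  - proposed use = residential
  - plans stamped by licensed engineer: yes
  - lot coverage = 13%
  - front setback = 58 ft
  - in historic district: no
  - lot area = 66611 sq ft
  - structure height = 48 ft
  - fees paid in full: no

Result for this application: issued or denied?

Atomic conditions:
  proposed use ∈ {commercial, industrial, mixed, residential}: residential is in the set → true
  NOT parcel in flood zone: yes → false
  variance granted: yes → true
  fees paid in full: no → false
  lot area = 14531 sq ft: 66611 == 14531 is false
  lot coverage < 53%: 13 < 53 is true
  structure height ≥ 32 ft: 48 ≥ 32 is true
  plans stamped by licensed engineer: yes → true
  number of stories ≥ 6: 1 ≥ 6 is false
  zoning = M1: C2 == M1 is false
  in historic district: no → false
  front setback ≤ 60 ft: 58 ≤ 60 is true
  number of stories < 12: 1 < 12 is true
  structure height ≤ 126 ft: 48 ≤ 126 is true
  parcel in flood zone: yes → true
  NOT plans stamped by licensed engineer: yes → false
  front setback ≤ 56 ft: 58 ≤ 56 is false
Combine:
[1.1.1.1.1.1] true OR false = true
[1.1.1.1.1.2] true AND false = false
[1.1.1.1.1] true → false = false
[1.1.1.1] NOT false = true
[1.1.1.2.1.2] true OR true = true
[1.1.1.2.1.3] true AND true = true
[1.1.1.2.1] false OR true OR true = true
[1.1.1.2] NOT true = false
[1.1.1] true OR false = true
[1.1] NOT true = false
[1.2.1] false AND false AND false = false
[1.2.2.2] exactly-one(true, true) = false
[1.2.2] true → false = false
[1.2.3.2] false OR false = false
[1.2.3] true → false = false
[1.2] false AND false AND false = false
[1] exactly-one(false, false) = false
[2] exactly-one(false, true) = true
[root] false AND true = false
Overall: false → denied

Denied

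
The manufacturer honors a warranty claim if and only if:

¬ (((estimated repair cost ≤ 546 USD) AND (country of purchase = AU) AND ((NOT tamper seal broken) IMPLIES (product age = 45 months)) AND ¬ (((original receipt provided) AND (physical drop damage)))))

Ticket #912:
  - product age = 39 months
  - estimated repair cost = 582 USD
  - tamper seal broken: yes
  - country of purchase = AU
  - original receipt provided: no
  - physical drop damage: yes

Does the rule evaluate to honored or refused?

Atomic conditions:
  estimated repair cost ≤ 546 USD: 582 ≤ 546 is false
  country of purchase = AU: AU == AU is true
  NOT tamper seal broken: yes → false
  product age = 45 months: 39 == 45 is false
  original receipt provided: no → false
  physical drop damage: yes → true
Combine:
[1.3] false → false (antecedent false ⇒ implication holds) = true
[1.4.1] false AND true = false
[1.4] NOT false = true
[1] false AND true AND true AND true = false
[root] NOT false = true
Overall: true → honored

Honored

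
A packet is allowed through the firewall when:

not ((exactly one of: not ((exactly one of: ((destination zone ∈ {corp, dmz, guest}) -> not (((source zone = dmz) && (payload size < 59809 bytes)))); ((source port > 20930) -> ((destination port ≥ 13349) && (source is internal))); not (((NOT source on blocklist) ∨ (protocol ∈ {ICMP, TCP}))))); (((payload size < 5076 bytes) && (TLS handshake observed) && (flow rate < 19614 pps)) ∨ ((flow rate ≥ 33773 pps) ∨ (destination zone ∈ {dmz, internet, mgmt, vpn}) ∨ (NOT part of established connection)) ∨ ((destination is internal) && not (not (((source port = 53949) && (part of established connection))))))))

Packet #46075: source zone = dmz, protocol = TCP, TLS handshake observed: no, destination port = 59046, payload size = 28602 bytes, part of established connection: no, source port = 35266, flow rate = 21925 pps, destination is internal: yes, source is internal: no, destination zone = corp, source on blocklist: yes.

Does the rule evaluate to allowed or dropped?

Allowed

Atomic conditions:
  destination zone ∈ {corp, dmz, guest}: corp is in the set → true
  source zone = dmz: dmz == dmz is true
  payload size < 59809 bytes: 28602 < 59809 is true
  source port > 20930: 35266 > 20930 is true
  destination port ≥ 13349: 59046 ≥ 13349 is true
  source is internal: no → false
  NOT source on blocklist: yes → false
  protocol ∈ {ICMP, TCP}: TCP is in the set → true
  payload size < 5076 bytes: 28602 < 5076 is false
  TLS handshake observed: no → false
  flow rate < 19614 pps: 21925 < 19614 is false
  flow rate ≥ 33773 pps: 21925 ≥ 33773 is false
  destination zone ∈ {dmz, internet, mgmt, vpn}: corp is not in the set → false
  NOT part of established connection: no → true
  destination is internal: yes → true
  source port = 53949: 35266 == 53949 is false
  part of established connection: no → false
Combine:
[1.1.1.1.2.1] true AND true = true
[1.1.1.1.2] NOT true = false
[1.1.1.1] true → false = false
[1.1.1.2.2] true AND false = false
[1.1.1.2] true → false = false
[1.1.1.3.1] false OR true = true
[1.1.1.3] NOT true = false
[1.1.1] exactly-one(false, false, false) = false
[1.1] NOT false = true
[1.2.1] false AND false AND false = false
[1.2.2] false OR false OR true = true
[1.2.3.2.1.1] false AND false = false
[1.2.3.2.1] NOT false = true
[1.2.3.2] NOT true = false
[1.2.3] true AND false = false
[1.2] false OR true OR false = true
[1] exactly-one(true, true) = false
[root] NOT false = true
Overall: true → allowed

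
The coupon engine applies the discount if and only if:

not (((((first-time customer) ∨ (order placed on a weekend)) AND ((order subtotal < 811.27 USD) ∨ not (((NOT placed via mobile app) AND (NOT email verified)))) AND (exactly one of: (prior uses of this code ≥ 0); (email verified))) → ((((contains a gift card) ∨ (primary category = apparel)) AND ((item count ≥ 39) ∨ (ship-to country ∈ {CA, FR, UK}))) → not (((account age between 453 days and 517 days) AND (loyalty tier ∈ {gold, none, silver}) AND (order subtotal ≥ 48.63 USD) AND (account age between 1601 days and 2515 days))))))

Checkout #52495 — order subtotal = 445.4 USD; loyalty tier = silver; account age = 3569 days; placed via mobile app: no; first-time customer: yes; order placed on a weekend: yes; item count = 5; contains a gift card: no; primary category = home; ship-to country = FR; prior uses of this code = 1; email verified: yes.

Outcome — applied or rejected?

Rejected

Atomic conditions:
  first-time customer: yes → true
  order placed on a weekend: yes → true
  order subtotal < 811.27 USD: 445.4 < 811.27 is true
  NOT placed via mobile app: no → true
  NOT email verified: yes → false
  prior uses of this code ≥ 0: 1 ≥ 0 is true
  email verified: yes → true
  contains a gift card: no → false
  primary category = apparel: home == apparel is false
  item count ≥ 39: 5 ≥ 39 is false
  ship-to country ∈ {CA, FR, UK}: FR is in the set → true
  account age between 453 days and 517 days: 3569 in [453, 517] is false
  loyalty tier ∈ {gold, none, silver}: silver is in the set → true
  order subtotal ≥ 48.63 USD: 445.4 ≥ 48.63 is true
  account age between 1601 days and 2515 days: 3569 in [1601, 2515] is false
Combine:
[1.1.1] true OR true = true
[1.1.2.2.1] true AND false = false
[1.1.2.2] NOT false = true
[1.1.2] true OR true = true
[1.1.3] exactly-one(true, true) = false
[1.1] true AND true AND false = false
[1.2.1.1] false OR false = false
[1.2.1.2] false OR true = true
[1.2.1] false AND true = false
[1.2.2.1] false AND true AND true AND false = false
[1.2.2] NOT false = true
[1.2] false → true (antecedent false ⇒ implication holds) = true
[1] false → true (antecedent false ⇒ implication holds) = true
[root] NOT true = false
Overall: false → rejected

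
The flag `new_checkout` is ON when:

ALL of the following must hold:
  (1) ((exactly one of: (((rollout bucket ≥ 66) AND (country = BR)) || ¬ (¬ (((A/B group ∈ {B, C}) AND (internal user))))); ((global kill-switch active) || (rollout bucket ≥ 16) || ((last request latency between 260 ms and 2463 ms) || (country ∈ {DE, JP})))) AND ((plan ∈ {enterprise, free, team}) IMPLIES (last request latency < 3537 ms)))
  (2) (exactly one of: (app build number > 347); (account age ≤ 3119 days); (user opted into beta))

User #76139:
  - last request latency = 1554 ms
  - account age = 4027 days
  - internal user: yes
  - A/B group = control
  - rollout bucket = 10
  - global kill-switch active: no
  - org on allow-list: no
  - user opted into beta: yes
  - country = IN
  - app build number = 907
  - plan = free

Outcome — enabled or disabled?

Atomic conditions:
  rollout bucket ≥ 66: 10 ≥ 66 is false
  country = BR: IN == BR is false
  A/B group ∈ {B, C}: control is not in the set → false
  internal user: yes → true
  global kill-switch active: no → false
  rollout bucket ≥ 16: 10 ≥ 16 is false
  last request latency between 260 ms and 2463 ms: 1554 in [260, 2463] is true
  country ∈ {DE, JP}: IN is not in the set → false
  plan ∈ {enterprise, free, team}: free is in the set → true
  last request latency < 3537 ms: 1554 < 3537 is true
  app build number > 347: 907 > 347 is true
  account age ≤ 3119 days: 4027 ≤ 3119 is false
  user opted into beta: yes → true
Combine:
[1.1.1.1] false AND false = false
[1.1.1.2.1.1] false AND true = false
[1.1.1.2.1] NOT false = true
[1.1.1.2] NOT true = false
[1.1.1] false OR false = false
[1.1.2.3] true OR false = true
[1.1.2] false OR false OR true = true
[1.1] exactly-one(false, true) = true
[1.2] true → true = true
[1] true AND true = true
[2] exactly-one(true, false, true) = false
[root] true AND false = false
Overall: false → disabled

Disabled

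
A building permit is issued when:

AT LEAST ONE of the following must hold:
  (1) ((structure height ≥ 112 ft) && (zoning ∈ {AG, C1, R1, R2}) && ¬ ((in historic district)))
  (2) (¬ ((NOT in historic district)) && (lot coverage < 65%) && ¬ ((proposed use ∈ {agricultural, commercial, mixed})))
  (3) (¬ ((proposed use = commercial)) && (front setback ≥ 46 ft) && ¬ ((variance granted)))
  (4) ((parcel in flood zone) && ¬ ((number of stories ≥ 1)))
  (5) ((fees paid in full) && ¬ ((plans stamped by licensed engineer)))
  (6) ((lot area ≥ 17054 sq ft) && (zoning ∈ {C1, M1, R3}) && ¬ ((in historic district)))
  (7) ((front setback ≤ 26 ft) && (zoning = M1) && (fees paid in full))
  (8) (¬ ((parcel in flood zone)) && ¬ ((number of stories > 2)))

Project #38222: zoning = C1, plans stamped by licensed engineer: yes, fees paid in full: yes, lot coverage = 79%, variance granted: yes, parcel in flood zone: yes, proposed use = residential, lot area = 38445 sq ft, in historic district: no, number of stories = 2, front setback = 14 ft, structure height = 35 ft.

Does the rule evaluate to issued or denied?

Issued

Atomic conditions:
  structure height ≥ 112 ft: 35 ≥ 112 is false
  zoning ∈ {AG, C1, R1, R2}: C1 is in the set → true
  in historic district: no → false
  NOT in historic district: no → true
  lot coverage < 65%: 79 < 65 is false
  proposed use ∈ {agricultural, commercial, mixed}: residential is not in the set → false
  proposed use = commercial: residential == commercial is false
  front setback ≥ 46 ft: 14 ≥ 46 is false
  variance granted: yes → true
  parcel in flood zone: yes → true
  number of stories ≥ 1: 2 ≥ 1 is true
  fees paid in full: yes → true
  plans stamped by licensed engineer: yes → true
  lot area ≥ 17054 sq ft: 38445 ≥ 17054 is true
  zoning ∈ {C1, M1, R3}: C1 is in the set → true
  front setback ≤ 26 ft: 14 ≤ 26 is true
  zoning = M1: C1 == M1 is false
  number of stories > 2: 2 > 2 is false
Combine:
[1.3] NOT false = true
[1] false AND true AND true = false
[2.1] NOT true = false
[2.3] NOT false = true
[2] false AND false AND true = false
[3.1] NOT false = true
[3.3] NOT true = false
[3] true AND false AND false = false
[4.2] NOT true = false
[4] true AND false = false
[5.2] NOT true = false
[5] true AND false = false
[6.3] NOT false = true
[6] true AND true AND true = true
[7] true AND false AND true = false
[8.1] NOT true = false
[8.2] NOT false = true
[8] false AND true = false
[root] false OR false OR false OR false OR false OR true OR false OR false = true
Overall: true → issued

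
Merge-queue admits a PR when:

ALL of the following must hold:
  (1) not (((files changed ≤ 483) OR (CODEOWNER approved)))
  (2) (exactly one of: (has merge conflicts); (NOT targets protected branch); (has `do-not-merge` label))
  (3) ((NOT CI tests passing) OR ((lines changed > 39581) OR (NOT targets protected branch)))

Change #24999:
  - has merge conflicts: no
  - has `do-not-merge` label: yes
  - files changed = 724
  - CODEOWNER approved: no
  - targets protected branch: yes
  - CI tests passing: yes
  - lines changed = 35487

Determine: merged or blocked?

Blocked

Atomic conditions:
  files changed ≤ 483: 724 ≤ 483 is false
  CODEOWNER approved: no → false
  has merge conflicts: no → false
  NOT targets protected branch: yes → false
  has `do-not-merge` label: yes → true
  NOT CI tests passing: yes → false
  lines changed > 39581: 35487 > 39581 is false
Combine:
[1.1] false OR false = false
[1] NOT false = true
[2] exactly-one(false, false, true) = true
[3.2] false OR false = false
[3] false OR false = false
[root] true AND true AND false = false
Overall: false → blocked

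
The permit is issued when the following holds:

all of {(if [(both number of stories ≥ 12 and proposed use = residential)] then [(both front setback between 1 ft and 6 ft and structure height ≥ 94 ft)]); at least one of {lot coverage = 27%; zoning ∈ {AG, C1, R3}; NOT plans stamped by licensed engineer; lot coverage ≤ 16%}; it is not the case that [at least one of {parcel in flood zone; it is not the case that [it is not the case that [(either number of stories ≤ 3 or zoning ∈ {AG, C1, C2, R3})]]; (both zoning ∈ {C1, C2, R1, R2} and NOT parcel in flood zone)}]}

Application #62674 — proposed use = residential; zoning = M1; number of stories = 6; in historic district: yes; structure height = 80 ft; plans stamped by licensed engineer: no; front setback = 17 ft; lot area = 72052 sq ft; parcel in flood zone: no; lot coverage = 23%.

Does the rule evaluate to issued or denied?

Issued

Atomic conditions:
  number of stories ≥ 12: 6 ≥ 12 is false
  proposed use = residential: residential == residential is true
  front setback between 1 ft and 6 ft: 17 in [1, 6] is false
  structure height ≥ 94 ft: 80 ≥ 94 is false
  lot coverage = 27%: 23 == 27 is false
  zoning ∈ {AG, C1, R3}: M1 is not in the set → false
  NOT plans stamped by licensed engineer: no → true
  lot coverage ≤ 16%: 23 ≤ 16 is false
  parcel in flood zone: no → false
  number of stories ≤ 3: 6 ≤ 3 is false
  zoning ∈ {AG, C1, C2, R3}: M1 is not in the set → false
  zoning ∈ {C1, C2, R1, R2}: M1 is not in the set → false
  NOT parcel in flood zone: no → true
Combine:
[1.1] false AND true = false
[1.2] false AND false = false
[1] false → false (antecedent false ⇒ implication holds) = true
[2] false OR false OR true OR false = true
[3.1.2.1.1] false OR false = false
[3.1.2.1] NOT false = true
[3.1.2] NOT true = false
[3.1.3] false AND true = false
[3.1] false OR false OR false = false
[3] NOT false = true
[root] true AND true AND true = true
Overall: true → issued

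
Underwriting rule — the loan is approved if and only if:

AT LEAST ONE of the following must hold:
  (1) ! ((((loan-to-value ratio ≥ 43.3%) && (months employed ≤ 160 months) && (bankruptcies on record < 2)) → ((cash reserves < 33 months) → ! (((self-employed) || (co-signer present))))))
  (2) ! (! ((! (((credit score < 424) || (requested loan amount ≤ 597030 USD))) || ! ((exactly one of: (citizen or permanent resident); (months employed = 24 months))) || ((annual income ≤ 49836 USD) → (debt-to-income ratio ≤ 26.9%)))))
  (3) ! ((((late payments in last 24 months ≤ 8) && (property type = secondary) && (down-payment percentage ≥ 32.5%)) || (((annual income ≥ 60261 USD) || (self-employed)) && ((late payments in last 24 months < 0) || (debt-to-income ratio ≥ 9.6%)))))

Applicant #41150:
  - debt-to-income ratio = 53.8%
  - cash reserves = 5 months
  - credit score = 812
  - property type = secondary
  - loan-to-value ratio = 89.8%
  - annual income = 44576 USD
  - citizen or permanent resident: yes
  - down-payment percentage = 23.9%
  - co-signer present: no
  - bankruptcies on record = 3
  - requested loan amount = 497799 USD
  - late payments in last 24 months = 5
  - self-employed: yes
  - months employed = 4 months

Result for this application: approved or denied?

Atomic conditions:
  loan-to-value ratio ≥ 43.3%: 89.8 ≥ 43.3 is true
  months employed ≤ 160 months: 4 ≤ 160 is true
  bankruptcies on record < 2: 3 < 2 is false
  cash reserves < 33 months: 5 < 33 is true
  self-employed: yes → true
  co-signer present: no → false
  credit score < 424: 812 < 424 is false
  requested loan amount ≤ 597030 USD: 497799 ≤ 597030 is true
  citizen or permanent resident: yes → true
  months employed = 24 months: 4 == 24 is false
  annual income ≤ 49836 USD: 44576 ≤ 49836 is true
  debt-to-income ratio ≤ 26.9%: 53.8 ≤ 26.9 is false
  late payments in last 24 months ≤ 8: 5 ≤ 8 is true
  property type = secondary: secondary == secondary is true
  down-payment percentage ≥ 32.5%: 23.9 ≥ 32.5 is false
  annual income ≥ 60261 USD: 44576 ≥ 60261 is false
  late payments in last 24 months < 0: 5 < 0 is false
  debt-to-income ratio ≥ 9.6%: 53.8 ≥ 9.6 is true
Combine:
[1.1.1] true AND true AND false = false
[1.1.2.2.1] true OR false = true
[1.1.2.2] NOT true = false
[1.1.2] true → false = false
[1.1] false → false (antecedent false ⇒ implication holds) = true
[1] NOT true = false
[2.1.1.1.1] false OR true = true
[2.1.1.1] NOT true = false
[2.1.1.2.1] exactly-one(true, false) = true
[2.1.1.2] NOT true = false
[2.1.1.3] true → false = false
[2.1.1] false OR false OR false = false
[2.1] NOT false = true
[2] NOT true = false
[3.1.1] true AND true AND false = false
[3.1.2.1] false OR true = true
[3.1.2.2] false OR true = true
[3.1.2] true AND true = true
[3.1] false OR true = true
[3] NOT true = false
[root] false OR false OR false = false
Overall: false → denied

Denied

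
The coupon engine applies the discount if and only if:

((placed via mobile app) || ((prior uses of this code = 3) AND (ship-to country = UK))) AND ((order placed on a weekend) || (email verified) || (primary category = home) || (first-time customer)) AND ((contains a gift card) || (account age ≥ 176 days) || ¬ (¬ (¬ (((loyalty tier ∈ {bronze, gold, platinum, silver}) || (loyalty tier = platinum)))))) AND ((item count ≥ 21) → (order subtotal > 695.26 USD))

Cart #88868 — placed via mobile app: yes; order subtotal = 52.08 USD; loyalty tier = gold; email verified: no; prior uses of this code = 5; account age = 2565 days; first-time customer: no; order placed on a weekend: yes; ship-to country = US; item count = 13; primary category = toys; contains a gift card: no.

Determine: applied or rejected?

Atomic conditions:
  placed via mobile app: yes → true
  prior uses of this code = 3: 5 == 3 is false
  ship-to country = UK: US == UK is false
  order placed on a weekend: yes → true
  email verified: no → false
  primary category = home: toys == home is false
  first-time customer: no → false
  contains a gift card: no → false
  account age ≥ 176 days: 2565 ≥ 176 is true
  loyalty tier ∈ {bronze, gold, platinum, silver}: gold is in the set → true
  loyalty tier = platinum: gold == platinum is false
  item count ≥ 21: 13 ≥ 21 is false
  order subtotal > 695.26 USD: 52.08 > 695.26 is false
Combine:
[1.2] false AND false = false
[1] true OR false = true
[2] true OR false OR false OR false = true
[3.3.1.1.1] true OR false = true
[3.3.1.1] NOT true = false
[3.3.1] NOT false = true
[3.3] NOT true = false
[3] false OR true OR false = true
[4] false → false (antecedent false ⇒ implication holds) = true
[root] true AND true AND true AND true = true
Overall: true → applied

Applied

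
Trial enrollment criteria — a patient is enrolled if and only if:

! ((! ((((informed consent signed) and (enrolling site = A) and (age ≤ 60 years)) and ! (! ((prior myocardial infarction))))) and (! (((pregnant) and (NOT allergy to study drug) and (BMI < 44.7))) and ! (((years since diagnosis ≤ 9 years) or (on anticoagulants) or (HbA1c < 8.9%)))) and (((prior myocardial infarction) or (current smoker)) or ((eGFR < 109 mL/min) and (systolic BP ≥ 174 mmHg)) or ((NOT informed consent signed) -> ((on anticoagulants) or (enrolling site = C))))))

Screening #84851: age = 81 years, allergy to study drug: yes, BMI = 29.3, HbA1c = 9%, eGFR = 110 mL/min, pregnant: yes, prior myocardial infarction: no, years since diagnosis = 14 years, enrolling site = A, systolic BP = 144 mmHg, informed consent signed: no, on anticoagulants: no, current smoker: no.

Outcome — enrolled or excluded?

Atomic conditions:
  informed consent signed: no → false
  enrolling site = A: A == A is true
  age ≤ 60 years: 81 ≤ 60 is false
  prior myocardial infarction: no → false
  pregnant: yes → true
  NOT allergy to study drug: yes → false
  BMI < 44.7: 29.3 < 44.7 is true
  years since diagnosis ≤ 9 years: 14 ≤ 9 is false
  on anticoagulants: no → false
  HbA1c < 8.9%: 9 < 8.9 is false
  current smoker: no → false
  eGFR < 109 mL/min: 110 < 109 is false
  systolic BP ≥ 174 mmHg: 144 ≥ 174 is false
  NOT informed consent signed: no → true
  enrolling site = C: A == C is false
Combine:
[1.1.1.1] false AND true AND false = false
[1.1.1.2.1] NOT false = true
[1.1.1.2] NOT true = false
[1.1.1] false AND false = false
[1.1] NOT false = true
[1.2.1.1] true AND false AND true = false
[1.2.1] NOT false = true
[1.2.2.1] false OR false OR false = false
[1.2.2] NOT false = true
[1.2] true AND true = true
[1.3.1] false OR false = false
[1.3.2] false AND false = false
[1.3.3.2] false OR false = false
[1.3.3] true → false = false
[1.3] false OR false OR false = false
[1] true AND true AND false = false
[root] NOT false = true
Overall: true → enrolled

Enrolled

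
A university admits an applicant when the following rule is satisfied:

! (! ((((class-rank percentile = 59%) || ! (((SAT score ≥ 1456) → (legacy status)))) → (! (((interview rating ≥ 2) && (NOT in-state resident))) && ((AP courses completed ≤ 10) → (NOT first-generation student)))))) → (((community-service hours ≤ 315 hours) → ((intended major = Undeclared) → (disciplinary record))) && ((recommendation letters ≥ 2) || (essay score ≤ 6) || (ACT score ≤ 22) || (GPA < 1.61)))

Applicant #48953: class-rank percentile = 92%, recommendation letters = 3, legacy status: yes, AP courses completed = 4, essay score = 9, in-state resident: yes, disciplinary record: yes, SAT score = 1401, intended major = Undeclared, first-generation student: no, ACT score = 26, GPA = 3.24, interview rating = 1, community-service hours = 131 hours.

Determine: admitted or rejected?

Admitted

Atomic conditions:
  class-rank percentile = 59%: 92 == 59 is false
  SAT score ≥ 1456: 1401 ≥ 1456 is false
  legacy status: yes → true
  interview rating ≥ 2: 1 ≥ 2 is false
  NOT in-state resident: yes → false
  AP courses completed ≤ 10: 4 ≤ 10 is true
  NOT first-generation student: no → true
  community-service hours ≤ 315 hours: 131 ≤ 315 is true
  intended major = Undeclared: Undeclared == Undeclared is true
  disciplinary record: yes → true
  recommendation letters ≥ 2: 3 ≥ 2 is true
  essay score ≤ 6: 9 ≤ 6 is false
  ACT score ≤ 22: 26 ≤ 22 is false
  GPA < 1.61: 3.24 < 1.61 is false
Combine:
[1.1.1.1.2.1] false → true (antecedent false ⇒ implication holds) = true
[1.1.1.1.2] NOT true = false
[1.1.1.1] false OR false = false
[1.1.1.2.1.1] false AND false = false
[1.1.1.2.1] NOT false = true
[1.1.1.2.2] true → true = true
[1.1.1.2] true AND true = true
[1.1.1] false → true (antecedent false ⇒ implication holds) = true
[1.1] NOT true = false
[1] NOT false = true
[2.1.2] true → true = true
[2.1] true → true = true
[2.2] true OR false OR false OR false = true
[2] true AND true = true
[root] true → true = true
Overall: true → admitted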